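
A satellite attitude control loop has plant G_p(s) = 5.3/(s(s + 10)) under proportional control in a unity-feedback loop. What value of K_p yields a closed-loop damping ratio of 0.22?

Closed-loop characteristic equation: s² + 10s + K_p·5.3 = 0.
So ω_n = √(5.3K_p) and 2ζω_n = 10, giving ζ = 10/(2√(5.3K_p)).
Setting ζ = 0.22: √(5.3K_p) = 10/(2·0.22) = 22.73, so K_p = 516.5/5.3 = 97.5.

K_p = 97.5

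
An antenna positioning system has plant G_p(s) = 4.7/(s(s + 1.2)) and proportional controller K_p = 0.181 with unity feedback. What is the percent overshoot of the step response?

The closed-loop denominator s² + 1.2s + 0.8507 gives ω_n = √0.8507 = 0.9223 and ζ = 1.2/(2ω_n) = 0.6505.
%OS = 100·exp(−πζ/√(1−ζ²)) = 100·exp(−π·0.6505/√0.5768) = 6.78%.

6.78%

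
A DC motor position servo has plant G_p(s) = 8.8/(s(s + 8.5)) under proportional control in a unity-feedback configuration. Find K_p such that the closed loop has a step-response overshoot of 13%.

From %OS = 100·exp(−πζ/√(1−ζ²)) = 13%, ζ = −ln(0.13)/√(π²+ln²(0.13)) = 0.5446.
Characteristic equation s² + 8.5s + 8.8K_p = 0 gives ζ = 8.5/(2√(8.8K_p)).
Setting ζ = 0.5446: √(8.8K_p) = 8.5/(2·0.5446) = 7.803, so K_p = 60.89/8.8 = 6.92.

K_p = 6.92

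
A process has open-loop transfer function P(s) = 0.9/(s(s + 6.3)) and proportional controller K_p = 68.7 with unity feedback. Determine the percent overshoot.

25.3%

Closed-loop characteristic equation: s² + 6.3s + 61.83 = 0, so ω_n = 7.863 rad/s and ζ = 6.3/(2·7.863) = 0.4006.
%OS = 100·exp(−πζ/√(1−ζ²)) = 100·exp(−π·0.4006/√0.8395) = 25.3%.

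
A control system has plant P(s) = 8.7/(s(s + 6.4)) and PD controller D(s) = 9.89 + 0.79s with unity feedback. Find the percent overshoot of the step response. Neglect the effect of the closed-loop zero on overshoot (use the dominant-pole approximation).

4.01%

Forward path: (9.89 + 0.79s)·8.7/(s(s+6.4)). The closed-loop characteristic equation is s² + (6.4 + 8.7·0.79)s + 8.7·9.89 = 0.
That is s² + 13.27s + 86.04 = 0, so ω_n = 9.276 rad/s and ζ = 13.27/(2·9.276) = 0.7155.
%OS = 100·exp(−πζ/√(1−ζ²)) = 4.01%.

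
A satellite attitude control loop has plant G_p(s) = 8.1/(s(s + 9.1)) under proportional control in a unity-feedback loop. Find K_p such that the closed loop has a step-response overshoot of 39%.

K_p = 31

From %OS = 100·exp(−πζ/√(1−ζ²)) = 39%, ζ = −ln(0.39)/√(π²+ln²(0.39)) = 0.2871.
Characteristic equation s² + 9.1s + 8.1K_p = 0 gives ζ = 9.1/(2√(8.1K_p)).
Setting ζ = 0.2871: √(8.1K_p) = 9.1/(2·0.2871) = 15.85, so K_p = 251.2/8.1 = 31.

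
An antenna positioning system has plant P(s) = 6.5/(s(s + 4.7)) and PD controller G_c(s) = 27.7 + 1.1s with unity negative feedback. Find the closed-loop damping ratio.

ζ = 0.442

Forward path: (27.7 + 1.1s)·6.5/(s(s+4.7)). The closed-loop characteristic equation is s² + (4.7 + 6.5·1.1)s + 6.5·27.7 = 0.
That is s² + 11.85s + 180 = 0, so ω_n = 13.42 rad/s and ζ = 11.85/(2·13.42) = 0.4416.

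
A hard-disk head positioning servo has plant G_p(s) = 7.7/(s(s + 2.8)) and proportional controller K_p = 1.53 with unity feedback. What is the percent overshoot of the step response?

From 1 + K_pG_p(s) = 0: s² + 2.8s + 11.78 = 0 ⇒ ω_n = 3.432, ζ = 0.4079.
%OS = 100·exp(−πζ/√(1−ζ²)) = 100·exp(−π·0.4079/√0.8336) = 24.6%.

24.6%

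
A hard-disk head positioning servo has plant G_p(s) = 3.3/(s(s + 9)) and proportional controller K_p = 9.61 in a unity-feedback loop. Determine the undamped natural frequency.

ω_n = 5.63 rad/s

1 + K_p·G_p(s) = 0 gives s² + 9s + 31.71 = 0.
So ω_n² = 31.71 ⇒ ω_n = 5.631 rad/s, and ζ = 9/(2ω_n) = 0.799.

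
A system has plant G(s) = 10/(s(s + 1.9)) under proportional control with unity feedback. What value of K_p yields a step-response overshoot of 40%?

K_p = 1.15

From %OS = 100·exp(−πζ/√(1−ζ²)) = 40%, ζ = −ln(0.4)/√(π²+ln²(0.4)) = 0.28.
Characteristic equation s² + 1.9s + 10K_p = 0 gives ζ = 1.9/(2√(10K_p)).
Setting ζ = 0.28: √(10K_p) = 1.9/(2·0.28) = 3.393, so K_p = 11.51/10 = 1.15.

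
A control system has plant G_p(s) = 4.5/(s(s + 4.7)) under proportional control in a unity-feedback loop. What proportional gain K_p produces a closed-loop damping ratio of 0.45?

Closed-loop characteristic equation: s² + 4.7s + K_p·4.5 = 0.
So ω_n = √(4.5K_p) and 2ζω_n = 4.7, giving ζ = 4.7/(2√(4.5K_p)).
Setting ζ = 0.45: √(4.5K_p) = 4.7/(2·0.45) = 5.222, so K_p = 27.27/4.5 = 6.06.

K_p = 6.06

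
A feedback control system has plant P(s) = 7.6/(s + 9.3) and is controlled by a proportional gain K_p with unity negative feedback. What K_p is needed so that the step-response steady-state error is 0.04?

Steady-state error for a unit step on this type-0 loop is 1/(1 + K_p·P(0)).
P(0) = 0.8172. Require 1/(1 + K_p·0.8172) = 0.04, so 1 + 0.8172·K_p = 25.
K_p = (25 − 1)/0.8172 = 29.4.

K_p = 29.4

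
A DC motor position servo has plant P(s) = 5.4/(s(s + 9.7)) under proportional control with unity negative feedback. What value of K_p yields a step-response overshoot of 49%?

From %OS = 100·exp(−πζ/√(1−ζ²)) = 49%, ζ = −ln(0.49)/√(π²+ln²(0.49)) = 0.2214.
Characteristic equation s² + 9.7s + 5.4K_p = 0 gives ζ = 9.7/(2√(5.4K_p)).
Setting ζ = 0.2214: √(5.4K_p) = 9.7/(2·0.2214) = 21.9, so K_p = 479.7/5.4 = 88.8.

K_p = 88.8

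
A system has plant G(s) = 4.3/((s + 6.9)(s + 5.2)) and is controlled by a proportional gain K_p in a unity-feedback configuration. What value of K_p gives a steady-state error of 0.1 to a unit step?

For a type-0 loop with proportional control, e_ss = 1/(1 + K_p·G(0)).
G(0) = 0.1198. Require 1/(1 + K_p·0.1198) = 0.1, so 1 + 0.1198·K_p = 10.
K_p = (10 − 1)/0.1198 = 75.1.

K_p = 75.1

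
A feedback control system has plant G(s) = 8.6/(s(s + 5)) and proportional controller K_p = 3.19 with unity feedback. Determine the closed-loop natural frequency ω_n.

The closed-loop denominator is s(s+5) + 3.19·8.6 = s² + 5s + 27.43.
So ω_n² = 27.43 ⇒ ω_n = 5.238 rad/s, and ζ = 5/(2ω_n) = 0.477.

ω_n = 5.24 rad/s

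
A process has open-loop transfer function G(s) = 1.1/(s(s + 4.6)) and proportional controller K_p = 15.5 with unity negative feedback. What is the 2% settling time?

From 1 + K_pG(s) = 0: s² + 4.6s + 17.05 = 0 ⇒ ω_n = 4.129, ζ = 0.557.
2% settling time T_s ≈ 4/(ζω_n) = 4/2.3 = 1.74 s.

T_s ≈ 1.74 s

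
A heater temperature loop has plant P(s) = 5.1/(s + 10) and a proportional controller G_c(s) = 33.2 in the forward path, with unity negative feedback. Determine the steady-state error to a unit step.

The loop is type 0. Static position error constant K_pos = G_c(0)·P(0) = 33.2·0.51 = 16.93.
Steady-state error to a unit step: e_ss = 1/(1+K_pos) = 1/17.93 = 0.0558.

0.0558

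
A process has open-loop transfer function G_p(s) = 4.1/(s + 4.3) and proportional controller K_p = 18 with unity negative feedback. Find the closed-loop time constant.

τ = 0.0128 s

Closed-loop transfer function: T(s) = K_p·G_p(s)/(1 + K_p·G_p(s)) = 73.8/(s + 4.3 + 73.8) = 73.8/(s + 78.1).
Time constant τ = 1/78.1 = 0.0128 s.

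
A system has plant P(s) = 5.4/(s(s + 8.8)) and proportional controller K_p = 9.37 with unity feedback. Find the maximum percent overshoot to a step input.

8.43%

Closed-loop characteristic equation: s² + 8.8s + 50.6 = 0, so ω_n = 7.113 rad/s and ζ = 8.8/(2·7.113) = 0.6186.
%OS = 100·exp(−πζ/√(1−ζ²)) = 100·exp(−π·0.6186/√0.6174) = 8.43%.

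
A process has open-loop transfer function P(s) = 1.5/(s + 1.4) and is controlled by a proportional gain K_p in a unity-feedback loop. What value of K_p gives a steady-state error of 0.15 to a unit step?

The loop is type 0, so e_ss(step) = 1/(1 + K_pos) with K_pos = K_p·P(0).
P(0) = 1.071. Require 1/(1 + K_p·1.071) = 0.15, so 1 + 1.071·K_p = 6.667.
K_p = (6.667 − 1)/1.071 = 5.29.

K_p = 5.29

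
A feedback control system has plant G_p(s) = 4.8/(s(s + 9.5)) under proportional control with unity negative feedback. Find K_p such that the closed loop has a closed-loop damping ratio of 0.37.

K_p = 34.3

Closed-loop characteristic equation: s² + 9.5s + K_p·4.8 = 0.
So ω_n = √(4.8K_p) and 2ζω_n = 9.5, giving ζ = 9.5/(2√(4.8K_p)).
Setting ζ = 0.37: √(4.8K_p) = 9.5/(2·0.37) = 12.84, so K_p = 164.8/4.8 = 34.3.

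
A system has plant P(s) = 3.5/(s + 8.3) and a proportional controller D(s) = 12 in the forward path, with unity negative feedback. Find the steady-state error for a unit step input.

0.165

The loop is type 0. Static position error constant K_pos = D(0)·P(0) = 12·0.4217 = 5.06.
Steady-state error to a unit step: e_ss = 1/(1+K_pos) = 1/6.06 = 0.165.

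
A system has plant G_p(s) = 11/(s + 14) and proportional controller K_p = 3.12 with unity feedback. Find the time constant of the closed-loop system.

τ = 0.0207 s

Closed-loop transfer function: T(s) = K_p·G_p(s)/(1 + K_p·G_p(s)) = 34.32/(s + 14 + 34.32) = 34.32/(s + 48.32).
Time constant τ = 1/48.32 = 0.0207 s.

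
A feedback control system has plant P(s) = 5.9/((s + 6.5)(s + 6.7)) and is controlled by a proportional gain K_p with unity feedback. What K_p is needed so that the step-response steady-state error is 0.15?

Steady-state error for a unit step on this type-0 loop is 1/(1 + K_p·P(0)).
P(0) = 0.1355. Require 1/(1 + K_p·0.1355) = 0.15, so 1 + 0.1355·K_p = 6.667.
K_p = (6.667 − 1)/0.1355 = 41.8.

K_p = 41.8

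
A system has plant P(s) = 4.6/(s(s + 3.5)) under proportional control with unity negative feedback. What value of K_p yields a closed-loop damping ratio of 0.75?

K_p = 1.18

Closed-loop characteristic equation: s² + 3.5s + K_p·4.6 = 0.
So ω_n = √(4.6K_p) and 2ζω_n = 3.5, giving ζ = 3.5/(2√(4.6K_p)).
Setting ζ = 0.75: √(4.6K_p) = 3.5/(2·0.75) = 2.333, so K_p = 5.444/4.6 = 1.18.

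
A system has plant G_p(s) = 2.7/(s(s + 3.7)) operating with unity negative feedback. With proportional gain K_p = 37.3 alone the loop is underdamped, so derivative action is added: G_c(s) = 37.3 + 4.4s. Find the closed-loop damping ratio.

Forward path: (37.3 + 4.4s)·2.7/(s(s+3.7)). The closed-loop characteristic equation is s² + (3.7 + 2.7·4.4)s + 2.7·37.3 = 0.
That is s² + 15.58s + 100.7 = 0, so ω_n = 10.04 rad/s and ζ = 15.58/(2·10.04) = 0.7762.

ζ = 0.776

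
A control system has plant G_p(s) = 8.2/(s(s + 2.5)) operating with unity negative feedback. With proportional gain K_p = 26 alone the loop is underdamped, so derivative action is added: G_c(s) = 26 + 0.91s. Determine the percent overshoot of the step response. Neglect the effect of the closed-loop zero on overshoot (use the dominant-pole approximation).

Forward path: (26 + 0.91s)·8.2/(s(s+2.5)). The closed-loop characteristic equation is s² + (2.5 + 8.2·0.91)s + 8.2·26 = 0.
That is s² + 9.962s + 213.2 = 0, so ω_n = 14.6 rad/s and ζ = 9.962/(2·14.6) = 0.3411.
%OS = 100·exp(−πζ/√(1−ζ²)) = 32%.

32%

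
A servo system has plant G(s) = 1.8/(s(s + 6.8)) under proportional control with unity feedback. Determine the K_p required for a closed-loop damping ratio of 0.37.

K_p = 46.9

Closed-loop characteristic equation: s² + 6.8s + K_p·1.8 = 0.
So ω_n = √(1.8K_p) and 2ζω_n = 6.8, giving ζ = 6.8/(2√(1.8K_p)).
Setting ζ = 0.37: √(1.8K_p) = 6.8/(2·0.37) = 9.189, so K_p = 84.44/1.8 = 46.9.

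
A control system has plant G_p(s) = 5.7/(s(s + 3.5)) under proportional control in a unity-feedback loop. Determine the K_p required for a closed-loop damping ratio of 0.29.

K_p = 6.39

Closed-loop characteristic equation: s² + 3.5s + K_p·5.7 = 0.
So ω_n = √(5.7K_p) and 2ζω_n = 3.5, giving ζ = 3.5/(2√(5.7K_p)).
Setting ζ = 0.29: √(5.7K_p) = 3.5/(2·0.29) = 6.034, so K_p = 36.41/5.7 = 6.39.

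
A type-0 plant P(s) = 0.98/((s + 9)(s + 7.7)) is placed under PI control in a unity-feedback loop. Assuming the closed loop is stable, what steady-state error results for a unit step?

0

The PI controller's integrator makes the forward path type 1, so e_ss to a step is zero.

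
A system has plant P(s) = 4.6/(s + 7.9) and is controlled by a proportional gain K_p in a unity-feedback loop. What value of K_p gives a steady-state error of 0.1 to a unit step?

K_p = 15.5

The loop is type 0, so e_ss(step) = 1/(1 + K_pos) with K_pos = K_p·P(0).
P(0) = 0.5823. Require 1/(1 + K_p·0.5823) = 0.1, so 1 + 0.5823·K_p = 10.
K_p = (10 − 1)/0.5823 = 15.5.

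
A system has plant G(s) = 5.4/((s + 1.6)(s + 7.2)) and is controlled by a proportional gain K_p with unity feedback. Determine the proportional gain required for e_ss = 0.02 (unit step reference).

For a type-0 loop with proportional control, e_ss = 1/(1 + K_p·G(0)).
G(0) = 0.4688. Require 1/(1 + K_p·0.4688) = 0.02, so 1 + 0.4688·K_p = 50.
K_p = (50 − 1)/0.4688 = 105.

K_p = 105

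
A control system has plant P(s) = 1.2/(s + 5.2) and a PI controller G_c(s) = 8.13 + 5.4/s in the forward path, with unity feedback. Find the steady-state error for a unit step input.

0

The open loop G_c(s)P(s) has a pole at the origin (type 1), so the static position error constant is infinite and e_ss = 1/(1+∞) = 0.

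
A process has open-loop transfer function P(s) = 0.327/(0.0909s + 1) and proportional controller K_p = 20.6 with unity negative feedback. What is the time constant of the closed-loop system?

τ = 0.0117 s

Closed loop: T(s) = K_p·P/(1+K_p·P) = 6.736/(0.0909s + 1 + 6.736), with pole at s = −(1 + 6.736)/0.0909 = −85.11.
Closed-loop time constant τ = 1/85.11 = 0.0117 s.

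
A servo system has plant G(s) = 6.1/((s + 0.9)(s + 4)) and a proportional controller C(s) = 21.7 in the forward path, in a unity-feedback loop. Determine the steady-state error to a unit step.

The loop is type 0. Static position error constant K_pos = C(0)·G(0) = 21.7·1.694 = 36.77.
Steady-state error to a unit step: e_ss = 1/(1+K_pos) = 1/37.77 = 0.0265.

0.0265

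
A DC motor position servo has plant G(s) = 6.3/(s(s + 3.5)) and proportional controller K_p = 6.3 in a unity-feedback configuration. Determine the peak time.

From 1 + K_pG(s) = 0: s² + 3.5s + 39.69 = 0 ⇒ ω_n = 6.3, ζ = 0.2778.
Damped frequency ω_d = ω_n√(1−ζ²) = 6.052 rad/s, so peak time T_p = π/ω_d = 0.519 s.

T_p = 0.519 s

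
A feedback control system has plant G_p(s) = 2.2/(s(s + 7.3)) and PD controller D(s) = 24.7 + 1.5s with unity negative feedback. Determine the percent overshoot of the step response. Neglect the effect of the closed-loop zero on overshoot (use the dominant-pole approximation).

3.88%

Forward path: (24.7 + 1.5s)·2.2/(s(s+7.3)). The closed-loop characteristic equation is s² + (7.3 + 2.2·1.5)s + 2.2·24.7 = 0.
That is s² + 10.6s + 54.34 = 0, so ω_n = 7.372 rad/s and ζ = 10.6/(2·7.372) = 0.719.
%OS = 100·exp(−πζ/√(1−ζ²)) = 3.88%.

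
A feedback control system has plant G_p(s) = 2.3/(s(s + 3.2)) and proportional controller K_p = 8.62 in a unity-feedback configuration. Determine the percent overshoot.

29.8%

The closed-loop denominator s² + 3.2s + 19.83 gives ω_n = √19.83 = 4.453 and ζ = 3.2/(2ω_n) = 0.3593.
%OS = 100·exp(−πζ/√(1−ζ²)) = 100·exp(−π·0.3593/√0.8709) = 29.8%.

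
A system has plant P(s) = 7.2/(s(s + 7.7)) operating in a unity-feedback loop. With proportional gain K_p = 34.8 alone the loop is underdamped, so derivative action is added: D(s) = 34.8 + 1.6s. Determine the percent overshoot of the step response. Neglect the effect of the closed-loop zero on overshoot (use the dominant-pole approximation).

Forward path: (34.8 + 1.6s)·7.2/(s(s+7.7)). The closed-loop characteristic equation is s² + (7.7 + 7.2·1.6)s + 7.2·34.8 = 0.
That is s² + 19.22s + 250.6 = 0, so ω_n = 15.83 rad/s and ζ = 19.22/(2·15.83) = 0.6071.
%OS = 100·exp(−πζ/√(1−ζ²)) = 9.07%.

9.07%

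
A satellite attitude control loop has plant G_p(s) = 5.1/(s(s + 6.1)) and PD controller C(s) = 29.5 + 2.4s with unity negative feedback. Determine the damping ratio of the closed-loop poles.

Forward path: (29.5 + 2.4s)·5.1/(s(s+6.1)). The closed-loop characteristic equation is s² + (6.1 + 5.1·2.4)s + 5.1·29.5 = 0.
That is s² + 18.34s + 150.4 = 0, so ω_n = 12.27 rad/s and ζ = 18.34/(2·12.27) = 0.7476.

ζ = 0.748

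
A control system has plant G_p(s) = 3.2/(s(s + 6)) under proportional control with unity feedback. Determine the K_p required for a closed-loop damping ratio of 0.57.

K_p = 8.66

Closed-loop characteristic equation: s² + 6s + K_p·3.2 = 0.
So ω_n = √(3.2K_p) and 2ζω_n = 6, giving ζ = 6/(2√(3.2K_p)).
Setting ζ = 0.57: √(3.2K_p) = 6/(2·0.57) = 5.263, so K_p = 27.7/3.2 = 8.66.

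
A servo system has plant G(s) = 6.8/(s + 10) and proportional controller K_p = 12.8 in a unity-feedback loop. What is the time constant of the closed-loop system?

τ = 0.0103 s

Closed-loop transfer function: T(s) = K_p·G(s)/(1 + K_p·G(s)) = 87.04/(s + 10 + 87.04) = 87.04/(s + 97.04).
Time constant τ = 1/97.04 = 0.0103 s.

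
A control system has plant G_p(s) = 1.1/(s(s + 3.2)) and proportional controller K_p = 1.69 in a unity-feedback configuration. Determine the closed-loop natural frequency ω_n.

1 + K_p·G_p(s) = 0 gives s² + 3.2s + 1.859 = 0.
Matching s² + 2ζω_n s + ω_n²: ω_n = √1.859 = 1.363 rad/s and 2ζω_n = 3.2, so ζ = 3.2/(2·1.363) = 1.17.

ω_n = 1.36 rad/s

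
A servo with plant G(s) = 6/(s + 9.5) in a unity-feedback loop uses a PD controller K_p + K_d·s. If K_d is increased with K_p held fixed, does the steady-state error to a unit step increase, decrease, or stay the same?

unchanged

At s = 0 the derivative term contributes nothing: C(0) = K_p regardless of K_d, so K_pos = K_p·G(0) and e_ss are unchanged.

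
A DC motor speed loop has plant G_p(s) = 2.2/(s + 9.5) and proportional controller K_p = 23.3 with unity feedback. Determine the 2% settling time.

T_s ≈ 0.0658 s

Closed-loop transfer function: T(s) = K_p·G_p(s)/(1 + K_p·G_p(s)) = 51.26/(s + 9.5 + 51.26) = 51.26/(s + 60.76).
Time constant τ = 1/60.76 = 0.01646 s, so the 2% settling time is about 4τ = 0.0658 s.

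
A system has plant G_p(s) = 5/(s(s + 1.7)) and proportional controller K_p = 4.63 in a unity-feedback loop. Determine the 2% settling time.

The closed-loop denominator s² + 1.7s + 23.15 gives ω_n = √23.15 = 4.811 and ζ = 1.7/(2ω_n) = 0.1767.
2% settling time T_s ≈ 4/(ζω_n) = 4/0.85 = 4.71 s.

T_s ≈ 4.71 s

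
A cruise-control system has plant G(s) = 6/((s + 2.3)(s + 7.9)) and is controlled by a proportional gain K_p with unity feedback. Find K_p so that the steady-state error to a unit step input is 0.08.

K_p = 34.8

The loop is type 0, so e_ss(step) = 1/(1 + K_pos) with K_pos = K_p·G(0).
G(0) = 0.3302. Require 1/(1 + K_p·0.3302) = 0.08, so 1 + 0.3302·K_p = 12.5.
K_p = (12.5 − 1)/0.3302 = 34.8.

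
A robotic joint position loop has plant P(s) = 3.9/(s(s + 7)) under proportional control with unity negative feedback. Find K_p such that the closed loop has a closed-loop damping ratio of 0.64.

K_p = 7.67

Closed-loop characteristic equation: s² + 7s + K_p·3.9 = 0.
So ω_n = √(3.9K_p) and 2ζω_n = 7, giving ζ = 7/(2√(3.9K_p)).
Setting ζ = 0.64: √(3.9K_p) = 7/(2·0.64) = 5.469, so K_p = 29.91/3.9 = 7.67.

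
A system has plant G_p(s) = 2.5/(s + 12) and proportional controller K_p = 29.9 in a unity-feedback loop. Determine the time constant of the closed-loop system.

Closed-loop transfer function: T(s) = K_p·G_p(s)/(1 + K_p·G_p(s)) = 74.75/(s + 12 + 74.75) = 74.75/(s + 86.75).
Time constant τ = 1/86.75 = 0.0115 s.

τ = 0.0115 s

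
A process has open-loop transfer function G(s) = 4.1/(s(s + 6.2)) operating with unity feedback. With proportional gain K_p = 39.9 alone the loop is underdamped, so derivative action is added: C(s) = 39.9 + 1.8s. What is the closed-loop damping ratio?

ζ = 0.531

Forward path: (39.9 + 1.8s)·4.1/(s(s+6.2)). The closed-loop characteristic equation is s² + (6.2 + 4.1·1.8)s + 4.1·39.9 = 0.
That is s² + 13.58s + 163.6 = 0, so ω_n = 12.79 rad/s and ζ = 13.58/(2·12.79) = 0.5309.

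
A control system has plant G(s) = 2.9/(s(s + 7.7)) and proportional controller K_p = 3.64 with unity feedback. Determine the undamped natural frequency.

1 + K_p·G(s) = 0 gives s² + 7.7s + 10.56 = 0.
Matching s² + 2ζω_n s + ω_n²: ω_n = √10.56 = 3.249 rad/s and 2ζω_n = 7.7, so ζ = 7.7/(2·3.249) = 1.18.

ω_n = 3.25 rad/s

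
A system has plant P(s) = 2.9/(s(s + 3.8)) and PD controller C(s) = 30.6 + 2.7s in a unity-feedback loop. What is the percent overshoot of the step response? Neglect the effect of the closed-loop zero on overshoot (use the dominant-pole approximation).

8.5%

Forward path: (30.6 + 2.7s)·2.9/(s(s+3.8)). The closed-loop characteristic equation is s² + (3.8 + 2.9·2.7)s + 2.9·30.6 = 0.
That is s² + 11.63s + 88.74 = 0, so ω_n = 9.42 rad/s and ζ = 11.63/(2·9.42) = 0.6173.
%OS = 100·exp(−πζ/√(1−ζ²)) = 8.5%.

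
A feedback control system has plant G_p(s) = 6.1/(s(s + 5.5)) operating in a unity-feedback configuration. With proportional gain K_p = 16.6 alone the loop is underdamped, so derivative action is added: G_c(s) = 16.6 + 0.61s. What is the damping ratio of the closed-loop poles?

ζ = 0.458

Forward path: (16.6 + 0.61s)·6.1/(s(s+5.5)). The closed-loop characteristic equation is s² + (5.5 + 6.1·0.61)s + 6.1·16.6 = 0.
That is s² + 9.221s + 101.3 = 0, so ω_n = 10.06 rad/s and ζ = 9.221/(2·10.06) = 0.4582.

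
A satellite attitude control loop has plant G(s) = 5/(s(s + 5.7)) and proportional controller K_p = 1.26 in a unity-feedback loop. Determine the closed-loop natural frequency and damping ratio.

With unity feedback the closed-loop characteristic equation is s² + 5.7s + 1.26·5 = s² + 5.7s + 6.3 = 0.
So ω_n² = 6.3 ⇒ ω_n = 2.51 rad/s, and ζ = 5.7/(2ω_n) = 1.14.

ω_n = 2.51 rad/s, ζ = 1.14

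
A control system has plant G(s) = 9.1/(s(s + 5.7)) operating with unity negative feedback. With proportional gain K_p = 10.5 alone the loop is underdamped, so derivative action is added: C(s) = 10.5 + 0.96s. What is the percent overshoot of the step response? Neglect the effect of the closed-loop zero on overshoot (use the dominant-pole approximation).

3.21%

Forward path: (10.5 + 0.96s)·9.1/(s(s+5.7)). The closed-loop characteristic equation is s² + (5.7 + 9.1·0.96)s + 9.1·10.5 = 0.
That is s² + 14.44s + 95.55 = 0, so ω_n = 9.775 rad/s and ζ = 14.44/(2·9.775) = 0.7384.
%OS = 100·exp(−πζ/√(1−ζ²)) = 3.21%.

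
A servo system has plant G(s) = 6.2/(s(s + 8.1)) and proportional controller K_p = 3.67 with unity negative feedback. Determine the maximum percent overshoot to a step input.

0.642%

The closed-loop denominator s² + 8.1s + 22.75 gives ω_n = √22.75 = 4.77 and ζ = 8.1/(2ω_n) = 0.849.
%OS = 100·exp(−πζ/√(1−ζ²)) = 100·exp(−π·0.849/√0.2791) = 0.642%.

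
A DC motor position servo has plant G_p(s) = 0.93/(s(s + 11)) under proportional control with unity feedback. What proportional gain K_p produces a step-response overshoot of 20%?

K_p = 156

From %OS = 100·exp(−πζ/√(1−ζ²)) = 20%, ζ = −ln(0.2)/√(π²+ln²(0.2)) = 0.4559.
Characteristic equation s² + 11s + 0.93K_p = 0 gives ζ = 11/(2√(0.93K_p)).
Setting ζ = 0.4559: √(0.93K_p) = 11/(2·0.4559) = 12.06, so K_p = 145.5/0.93 = 156.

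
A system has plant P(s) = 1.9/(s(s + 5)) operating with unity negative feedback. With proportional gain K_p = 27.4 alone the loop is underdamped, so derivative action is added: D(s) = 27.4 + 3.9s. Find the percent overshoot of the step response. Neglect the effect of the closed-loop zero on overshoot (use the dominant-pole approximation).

Forward path: (27.4 + 3.9s)·1.9/(s(s+5)). The closed-loop characteristic equation is s² + (5 + 1.9·3.9)s + 1.9·27.4 = 0.
That is s² + 12.41s + 52.06 = 0, so ω_n = 7.215 rad/s and ζ = 12.41/(2·7.215) = 0.86.
%OS = 100·exp(−πζ/√(1−ζ²)) = 0.502%.

0.502%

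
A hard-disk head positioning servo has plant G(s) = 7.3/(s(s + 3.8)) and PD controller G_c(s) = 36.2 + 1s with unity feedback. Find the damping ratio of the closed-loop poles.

Forward path: (36.2 + 1s)·7.3/(s(s+3.8)). The closed-loop characteristic equation is s² + (3.8 + 7.3·1)s + 7.3·36.2 = 0.
That is s² + 11.1s + 264.3 = 0, so ω_n = 16.26 rad/s and ζ = 11.1/(2·16.26) = 0.3414.

ζ = 0.341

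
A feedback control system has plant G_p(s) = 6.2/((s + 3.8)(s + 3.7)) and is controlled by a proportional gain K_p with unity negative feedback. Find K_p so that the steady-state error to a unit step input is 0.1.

K_p = 20.4

The loop is type 0, so e_ss(step) = 1/(1 + K_pos) with K_pos = K_p·G_p(0).
G_p(0) = 0.441. Require 1/(1 + K_p·0.441) = 0.1, so 1 + 0.441·K_p = 10.
K_p = (10 − 1)/0.441 = 20.4.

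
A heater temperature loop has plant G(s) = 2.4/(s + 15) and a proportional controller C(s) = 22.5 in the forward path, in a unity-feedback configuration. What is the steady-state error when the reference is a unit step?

The loop is type 0. Static position error constant K_pos = C(0)·G(0) = 22.5·0.16 = 3.6.
Steady-state error to a unit step: e_ss = 1/(1+K_pos) = 1/4.6 = 0.217.

0.217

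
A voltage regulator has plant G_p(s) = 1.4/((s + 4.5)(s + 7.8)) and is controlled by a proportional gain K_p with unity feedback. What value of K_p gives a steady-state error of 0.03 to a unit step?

The loop is type 0, so e_ss(step) = 1/(1 + K_pos) with K_pos = K_p·G_p(0).
G_p(0) = 0.03989. Require 1/(1 + K_p·0.03989) = 0.03, so 1 + 0.03989·K_p = 33.33.
K_p = (33.33 − 1)/0.03989 = 811.

K_p = 811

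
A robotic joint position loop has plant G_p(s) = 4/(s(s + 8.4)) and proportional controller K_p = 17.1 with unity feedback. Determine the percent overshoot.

15.7%

The closed-loop denominator s² + 8.4s + 68.4 gives ω_n = √68.4 = 8.27 and ζ = 8.4/(2ω_n) = 0.5078.
%OS = 100·exp(−πζ/√(1−ζ²)) = 100·exp(−π·0.5078/√0.7421) = 15.7%.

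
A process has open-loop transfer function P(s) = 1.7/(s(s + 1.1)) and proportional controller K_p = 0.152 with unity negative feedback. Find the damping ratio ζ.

ζ = 1.08

The closed-loop denominator is s(s+1.1) + 0.152·1.7 = s² + 1.1s + 0.2584.
Matching s² + 2ζω_n s + ω_n²: ω_n = √0.2584 = 0.5083 rad/s and 2ζω_n = 1.1, so ζ = 1.1/(2·0.5083) = 1.08.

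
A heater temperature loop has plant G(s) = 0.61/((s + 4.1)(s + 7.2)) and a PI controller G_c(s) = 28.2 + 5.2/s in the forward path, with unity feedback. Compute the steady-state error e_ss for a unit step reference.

0

The open loop G_c(s)G(s) has a pole at the origin (type 1), so the static position error constant is infinite and e_ss = 1/(1+∞) = 0.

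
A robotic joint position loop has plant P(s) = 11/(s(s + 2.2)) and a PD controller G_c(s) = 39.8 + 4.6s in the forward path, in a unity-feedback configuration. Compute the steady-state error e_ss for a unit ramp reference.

0.00503

The loop has one pole at the origin (type 1). Velocity error constant K_v = lim_{s→0} s·G_c(s)P(s) = 39.8·11/2.2 = 199.
Steady-state error to a unit ramp: e_ss = 1/K_v = 0.00503.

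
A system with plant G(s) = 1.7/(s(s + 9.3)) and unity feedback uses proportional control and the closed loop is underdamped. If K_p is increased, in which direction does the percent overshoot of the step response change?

increase

Characteristic equation s² + 9.3s + K_p·1.7 = 0: raising K_p raises ω_n while 2ζω_n = 9.3 is fixed, so ζ falls and overshoot grows.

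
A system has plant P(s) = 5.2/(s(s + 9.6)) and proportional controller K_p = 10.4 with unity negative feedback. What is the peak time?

T_p = 0.564 s

Closed-loop characteristic equation: s² + 9.6s + 54.08 = 0, so ω_n = 7.354 rad/s and ζ = 9.6/(2·7.354) = 0.6527.
Damped frequency ω_d = ω_n√(1−ζ²) = 5.571 rad/s, so peak time T_p = π/ω_d = 0.564 s.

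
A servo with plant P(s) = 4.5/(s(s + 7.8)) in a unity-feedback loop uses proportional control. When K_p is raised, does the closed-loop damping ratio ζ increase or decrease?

ζ = 7.8/(2√(4.5K_p)); increasing K_p raises the denominator, so ζ falls.

decrease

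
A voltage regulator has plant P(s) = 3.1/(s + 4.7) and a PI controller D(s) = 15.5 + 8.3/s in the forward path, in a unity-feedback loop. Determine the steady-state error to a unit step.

The open loop D(s)P(s) has a pole at the origin (type 1), so the static position error constant is infinite and e_ss = 1/(1+∞) = 0.

0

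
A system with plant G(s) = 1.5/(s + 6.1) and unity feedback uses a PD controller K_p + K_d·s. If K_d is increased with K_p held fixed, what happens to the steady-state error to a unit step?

K_d affects only the transient (the s-coefficient); the DC loop gain, and hence e_ss, depends only on K_p.

unchanged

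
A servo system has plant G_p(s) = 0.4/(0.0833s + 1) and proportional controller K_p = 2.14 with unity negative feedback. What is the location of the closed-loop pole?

Closed loop: T(s) = K_p·G_p/(1+K_p·G_p) = 0.856/(0.0833s + 1 + 0.856), with pole at s = −(1 + 0.856)/0.0833 = −22.28.

s = -22.28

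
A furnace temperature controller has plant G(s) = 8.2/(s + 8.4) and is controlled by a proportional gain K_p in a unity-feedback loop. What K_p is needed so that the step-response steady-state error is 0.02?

For a type-0 loop with proportional control, e_ss = 1/(1 + K_p·G(0)).
G(0) = 0.9762. Require 1/(1 + K_p·0.9762) = 0.02, so 1 + 0.9762·K_p = 50.
K_p = (50 − 1)/0.9762 = 50.2.

K_p = 50.2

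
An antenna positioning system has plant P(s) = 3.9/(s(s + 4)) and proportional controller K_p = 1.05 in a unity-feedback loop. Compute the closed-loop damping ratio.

ζ = 0.988

With unity feedback the closed-loop characteristic equation is s² + 4s + 1.05·3.9 = s² + 4s + 4.095 = 0.
Matching s² + 2ζω_n s + ω_n²: ω_n = √4.095 = 2.024 rad/s and 2ζω_n = 4, so ζ = 4/(2·2.024) = 0.988.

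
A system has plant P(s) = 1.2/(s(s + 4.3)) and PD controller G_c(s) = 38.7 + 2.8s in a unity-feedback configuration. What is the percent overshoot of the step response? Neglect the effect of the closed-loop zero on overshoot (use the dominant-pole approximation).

Forward path: (38.7 + 2.8s)·1.2/(s(s+4.3)). The closed-loop characteristic equation is s² + (4.3 + 1.2·2.8)s + 1.2·38.7 = 0.
That is s² + 7.66s + 46.44 = 0, so ω_n = 6.815 rad/s and ζ = 7.66/(2·6.815) = 0.562.
%OS = 100·exp(−πζ/√(1−ζ²)) = 11.8%.

11.8%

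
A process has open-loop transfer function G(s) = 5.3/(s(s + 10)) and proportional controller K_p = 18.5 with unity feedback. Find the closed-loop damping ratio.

ζ = 0.505

1 + K_p·G(s) = 0 gives s² + 10s + 98.05 = 0.
So ω_n² = 98.05 ⇒ ω_n = 9.902 rad/s, and ζ = 10/(2ω_n) = 0.505.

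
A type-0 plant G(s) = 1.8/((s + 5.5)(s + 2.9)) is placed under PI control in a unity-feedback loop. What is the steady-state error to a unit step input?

0

The PI controller's integrator makes the forward path type 1, so e_ss to a step is zero.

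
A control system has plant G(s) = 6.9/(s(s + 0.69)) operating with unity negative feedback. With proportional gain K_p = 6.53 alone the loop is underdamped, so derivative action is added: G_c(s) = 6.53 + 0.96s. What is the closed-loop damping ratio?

Forward path: (6.53 + 0.96s)·6.9/(s(s+0.69)). The closed-loop characteristic equation is s² + (0.69 + 6.9·0.96)s + 6.9·6.53 = 0.
That is s² + 7.314s + 45.06 = 0, so ω_n = 6.712 rad/s and ζ = 7.314/(2·6.712) = 0.5448.

ζ = 0.545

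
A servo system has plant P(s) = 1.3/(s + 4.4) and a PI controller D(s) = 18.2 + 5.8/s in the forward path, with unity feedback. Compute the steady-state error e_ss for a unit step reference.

0

The open loop D(s)P(s) has a pole at the origin (type 1), so the static position error constant is infinite and e_ss = 1/(1+∞) = 0.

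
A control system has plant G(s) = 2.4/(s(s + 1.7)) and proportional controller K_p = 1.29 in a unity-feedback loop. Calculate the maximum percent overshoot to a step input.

17.7%

The closed-loop denominator s² + 1.7s + 3.096 gives ω_n = √3.096 = 1.76 and ζ = 1.7/(2ω_n) = 0.4831.
%OS = 100·exp(−πζ/√(1−ζ²)) = 100·exp(−π·0.4831/√0.7666) = 17.7%.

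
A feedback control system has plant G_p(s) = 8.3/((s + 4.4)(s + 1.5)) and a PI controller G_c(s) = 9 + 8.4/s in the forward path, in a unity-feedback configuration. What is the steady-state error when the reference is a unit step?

The open loop G_c(s)G_p(s) has a pole at the origin (type 1), so the static position error constant is infinite and e_ss = 1/(1+∞) = 0.

0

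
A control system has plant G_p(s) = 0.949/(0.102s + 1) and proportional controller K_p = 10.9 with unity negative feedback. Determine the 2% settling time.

T_s ≈ 0.036 s

Closed loop: T(s) = K_p·G_p/(1+K_p·G_p) = 10.34/(0.102s + 1 + 10.34), with pole at s = −(1 + 10.34)/0.102 = −111.2.
τ = 1/111.2 = 0.008991 s, so 2% settling time ≈ 4τ = 0.036 s.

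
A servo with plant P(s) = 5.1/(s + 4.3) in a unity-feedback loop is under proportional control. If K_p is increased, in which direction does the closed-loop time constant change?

decrease

The closed-loop bandwidth 4.3+K_p·5.1 grows with K_p, so τ shrinks.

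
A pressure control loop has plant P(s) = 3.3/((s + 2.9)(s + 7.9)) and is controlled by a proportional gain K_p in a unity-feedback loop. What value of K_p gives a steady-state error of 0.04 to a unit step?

K_p = 167

For a type-0 loop with proportional control, e_ss = 1/(1 + K_p·P(0)).
P(0) = 0.144. Require 1/(1 + K_p·0.144) = 0.04, so 1 + 0.144·K_p = 25.
K_p = (25 − 1)/0.144 = 167.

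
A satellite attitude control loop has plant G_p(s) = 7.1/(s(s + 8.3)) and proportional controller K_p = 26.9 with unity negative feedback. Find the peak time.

The closed-loop denominator s² + 8.3s + 191 gives ω_n = √191 = 13.82 and ζ = 8.3/(2ω_n) = 0.3003.
Damped frequency ω_d = ω_n√(1−ζ²) = 13.18 rad/s, so peak time T_p = π/ω_d = 0.238 s.

T_p = 0.238 s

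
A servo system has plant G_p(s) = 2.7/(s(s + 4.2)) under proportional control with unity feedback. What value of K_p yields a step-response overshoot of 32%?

K_p = 14

From %OS = 100·exp(−πζ/√(1−ζ²)) = 32%, ζ = −ln(0.32)/√(π²+ln²(0.32)) = 0.341.
Characteristic equation s² + 4.2s + 2.7K_p = 0 gives ζ = 4.2/(2√(2.7K_p)).
Setting ζ = 0.341: √(2.7K_p) = 4.2/(2·0.341) = 6.159, so K_p = 37.93/2.7 = 14.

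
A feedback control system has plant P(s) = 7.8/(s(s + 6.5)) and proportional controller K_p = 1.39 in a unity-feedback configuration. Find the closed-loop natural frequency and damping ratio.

ω_n = 3.29 rad/s, ζ = 0.987

With unity feedback the closed-loop characteristic equation is s² + 6.5s + 1.39·7.8 = s² + 6.5s + 10.84 = 0.
Matching s² + 2ζω_n s + ω_n²: ω_n = √10.84 = 3.293 rad/s and 2ζω_n = 6.5, so ζ = 6.5/(2·3.293) = 0.987.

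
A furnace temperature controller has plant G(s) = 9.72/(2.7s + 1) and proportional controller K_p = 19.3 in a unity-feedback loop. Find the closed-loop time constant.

τ = 0.0143 s

Closed loop: T(s) = K_p·G/(1+K_p·G) = 187.6/(2.7s + 1 + 187.6), with pole at s = −(1 + 187.6)/2.7 = −69.85.
Closed-loop time constant τ = 1/69.85 = 0.0143 s.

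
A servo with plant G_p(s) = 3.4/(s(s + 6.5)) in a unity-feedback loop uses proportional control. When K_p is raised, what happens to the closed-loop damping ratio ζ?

decrease

ζ = 6.5/(2√(3.4K_p)); increasing K_p raises the denominator, so ζ falls.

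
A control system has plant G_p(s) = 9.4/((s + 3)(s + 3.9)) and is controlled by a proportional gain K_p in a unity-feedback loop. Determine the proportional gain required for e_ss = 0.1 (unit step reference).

For a type-0 loop with proportional control, e_ss = 1/(1 + K_p·G_p(0)).
G_p(0) = 0.8034. Require 1/(1 + K_p·0.8034) = 0.1, so 1 + 0.8034·K_p = 10.
K_p = (10 − 1)/0.8034 = 11.2.

K_p = 11.2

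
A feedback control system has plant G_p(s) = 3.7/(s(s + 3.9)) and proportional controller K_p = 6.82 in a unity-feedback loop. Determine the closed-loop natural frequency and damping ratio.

ω_n = 5.02 rad/s, ζ = 0.388

The closed-loop denominator is s(s+3.9) + 6.82·3.7 = s² + 3.9s + 25.23.
So ω_n² = 25.23 ⇒ ω_n = 5.023 rad/s, and ζ = 3.9/(2ω_n) = 0.388.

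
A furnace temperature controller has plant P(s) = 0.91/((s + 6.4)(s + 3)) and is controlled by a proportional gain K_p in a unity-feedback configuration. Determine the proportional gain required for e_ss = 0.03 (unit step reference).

K_p = 682

Steady-state error for a unit step on this type-0 loop is 1/(1 + K_p·P(0)).
P(0) = 0.0474. Require 1/(1 + K_p·0.0474) = 0.03, so 1 + 0.0474·K_p = 33.33.
K_p = (33.33 − 1)/0.0474 = 682.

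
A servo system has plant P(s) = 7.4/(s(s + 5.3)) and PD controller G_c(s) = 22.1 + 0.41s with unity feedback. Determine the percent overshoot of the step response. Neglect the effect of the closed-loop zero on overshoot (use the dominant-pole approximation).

Forward path: (22.1 + 0.41s)·7.4/(s(s+5.3)). The closed-loop characteristic equation is s² + (5.3 + 7.4·0.41)s + 7.4·22.1 = 0.
That is s² + 8.334s + 163.5 = 0, so ω_n = 12.79 rad/s and ζ = 8.334/(2·12.79) = 0.3258.
%OS = 100·exp(−πζ/√(1−ζ²)) = 33.9%.

33.9%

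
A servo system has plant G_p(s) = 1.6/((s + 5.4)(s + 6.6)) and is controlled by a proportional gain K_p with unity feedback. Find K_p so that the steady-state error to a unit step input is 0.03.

For a type-0 loop with proportional control, e_ss = 1/(1 + K_p·G_p(0)).
G_p(0) = 0.04489. Require 1/(1 + K_p·0.04489) = 0.03, so 1 + 0.04489·K_p = 33.33.
K_p = (33.33 − 1)/0.04489 = 720.

K_p = 720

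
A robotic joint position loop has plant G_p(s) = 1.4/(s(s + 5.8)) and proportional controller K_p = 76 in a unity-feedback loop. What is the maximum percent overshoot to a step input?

39.8%

The closed-loop denominator s² + 5.8s + 106.4 gives ω_n = √106.4 = 10.32 and ζ = 5.8/(2ω_n) = 0.2811.
%OS = 100·exp(−πζ/√(1−ζ²)) = 100·exp(−π·0.2811/√0.921) = 39.8%.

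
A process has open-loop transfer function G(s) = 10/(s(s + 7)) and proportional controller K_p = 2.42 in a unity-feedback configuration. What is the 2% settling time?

T_s ≈ 1.14 s

From 1 + K_pG(s) = 0: s² + 7s + 24.2 = 0 ⇒ ω_n = 4.919, ζ = 0.7115.
2% settling time T_s ≈ 4/(ζω_n) = 4/3.5 = 1.14 s.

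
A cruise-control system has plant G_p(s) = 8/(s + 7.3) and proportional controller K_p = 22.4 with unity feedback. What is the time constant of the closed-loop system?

τ = 0.00536 s

Closed-loop transfer function: T(s) = K_p·G_p(s)/(1 + K_p·G_p(s)) = 179.2/(s + 7.3 + 179.2) = 179.2/(s + 186.5).
Time constant τ = 1/186.5 = 0.00536 s.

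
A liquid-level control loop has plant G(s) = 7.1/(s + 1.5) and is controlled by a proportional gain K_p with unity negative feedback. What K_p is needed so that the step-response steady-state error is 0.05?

K_p = 4.01

For a type-0 loop with proportional control, e_ss = 1/(1 + K_p·G(0)).
G(0) = 4.733. Require 1/(1 + K_p·4.733) = 0.05, so 1 + 4.733·K_p = 20.
K_p = (20 − 1)/4.733 = 4.01.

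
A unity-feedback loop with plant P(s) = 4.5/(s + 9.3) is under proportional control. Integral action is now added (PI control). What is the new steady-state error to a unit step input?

0

The integrator makes K_pos = lim_{s→0} C(s)G(s) infinite, so e_ss = 1/(1+K_pos) = 0.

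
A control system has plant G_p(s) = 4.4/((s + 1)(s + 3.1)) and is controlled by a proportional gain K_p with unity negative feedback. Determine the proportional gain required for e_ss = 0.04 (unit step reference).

K_p = 16.9

Steady-state error for a unit step on this type-0 loop is 1/(1 + K_p·G_p(0)).
G_p(0) = 1.419. Require 1/(1 + K_p·1.419) = 0.04, so 1 + 1.419·K_p = 25.
K_p = (25 − 1)/1.419 = 16.9.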